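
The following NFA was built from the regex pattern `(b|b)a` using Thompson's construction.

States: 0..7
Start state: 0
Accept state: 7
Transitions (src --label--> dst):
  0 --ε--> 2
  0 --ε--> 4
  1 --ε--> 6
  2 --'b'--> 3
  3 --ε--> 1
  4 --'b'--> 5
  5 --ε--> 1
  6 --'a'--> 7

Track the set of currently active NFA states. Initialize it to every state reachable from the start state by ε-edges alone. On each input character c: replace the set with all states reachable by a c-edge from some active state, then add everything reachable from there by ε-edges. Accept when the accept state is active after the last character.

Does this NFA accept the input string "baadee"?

Answer: REJECT

Steps:
S₀ = ε-closure({0}) = {0,2,4}
'b' @ 1: {1,3,5,6}
'a' @ 2: {7}  [accepting]
'a' @ 3: {}  — state set empty
rest 'dee' ignored (set empty)
end set {} — state 7 not in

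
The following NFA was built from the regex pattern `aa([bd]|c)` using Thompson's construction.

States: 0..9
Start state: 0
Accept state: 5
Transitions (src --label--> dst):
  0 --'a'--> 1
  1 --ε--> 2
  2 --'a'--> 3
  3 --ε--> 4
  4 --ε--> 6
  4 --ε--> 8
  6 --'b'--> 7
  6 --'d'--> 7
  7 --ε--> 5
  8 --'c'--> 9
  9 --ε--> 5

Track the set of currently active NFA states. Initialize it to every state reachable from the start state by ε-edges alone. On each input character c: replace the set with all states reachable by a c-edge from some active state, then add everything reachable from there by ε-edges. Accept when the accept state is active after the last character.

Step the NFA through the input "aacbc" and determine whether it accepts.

Answer: REJECT

Derivation:
initial (ε-close {0}): {0}
'a' @ 1: {1,2}
'a' @ 2: {3,4,6,8}
'c' @ 3: {5,9}  [accepting]
'b' @ 4: {}  — state set empty
rest 'c' ignored (set empty)
final: {}; accept 5 not in set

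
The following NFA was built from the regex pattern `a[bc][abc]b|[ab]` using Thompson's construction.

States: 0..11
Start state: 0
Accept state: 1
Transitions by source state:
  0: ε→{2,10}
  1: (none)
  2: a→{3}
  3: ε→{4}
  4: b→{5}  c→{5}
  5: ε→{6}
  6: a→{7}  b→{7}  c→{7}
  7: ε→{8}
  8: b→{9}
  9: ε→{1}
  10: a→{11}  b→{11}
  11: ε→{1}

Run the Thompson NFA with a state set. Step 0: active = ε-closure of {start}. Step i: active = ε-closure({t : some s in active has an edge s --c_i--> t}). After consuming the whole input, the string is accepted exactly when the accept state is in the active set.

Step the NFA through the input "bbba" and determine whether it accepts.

Answer: REJECT

Trace:
S₀ = ε-closure({0}) = {0,2,10}
'b' @ 1: {1,11}  [accepting]
'b' @ 2: {}  — state set empty
rest 'ba' ignored (set empty)
end set {} — state 1 not in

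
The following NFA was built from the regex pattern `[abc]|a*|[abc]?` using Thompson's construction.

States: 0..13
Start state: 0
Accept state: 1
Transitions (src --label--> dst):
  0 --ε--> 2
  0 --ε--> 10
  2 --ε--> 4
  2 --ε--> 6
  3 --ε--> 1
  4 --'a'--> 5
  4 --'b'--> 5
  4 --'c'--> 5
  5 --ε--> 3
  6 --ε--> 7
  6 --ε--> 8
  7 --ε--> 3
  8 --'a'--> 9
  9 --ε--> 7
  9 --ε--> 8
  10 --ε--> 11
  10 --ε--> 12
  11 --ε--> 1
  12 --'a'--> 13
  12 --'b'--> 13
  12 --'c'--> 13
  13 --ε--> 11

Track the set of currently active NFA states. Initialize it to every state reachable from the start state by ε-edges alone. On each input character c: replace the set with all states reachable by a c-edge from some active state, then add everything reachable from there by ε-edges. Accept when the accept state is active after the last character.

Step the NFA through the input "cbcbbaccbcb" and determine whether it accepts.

start: ε-closure({0}) = {0,1,2,3,4,6,7,8,10,11,12}
'c' @ 1: {1,3,5,11,13}  [accepting]
'b' @ 2: {}  — no active states
rest 'cbbaccbcb' ignored (set empty)
after full input: {}  (accept=1 not in)

Answer: REJECT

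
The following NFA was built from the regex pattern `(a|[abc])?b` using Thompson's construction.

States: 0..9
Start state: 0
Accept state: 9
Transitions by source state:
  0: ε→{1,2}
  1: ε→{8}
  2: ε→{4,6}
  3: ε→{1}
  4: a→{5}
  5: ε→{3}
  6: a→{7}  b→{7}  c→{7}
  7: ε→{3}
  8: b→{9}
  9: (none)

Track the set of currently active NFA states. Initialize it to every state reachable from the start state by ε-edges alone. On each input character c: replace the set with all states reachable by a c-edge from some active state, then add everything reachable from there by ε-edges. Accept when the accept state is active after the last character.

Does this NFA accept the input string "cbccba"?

start: ε-closure({0}) = {0,1,2,4,6,8}
'c' @ 1: {1,3,7,8}
'b' @ 2: {9}  ✓accept
'c' @ 3: {}  — no active states
rest 'cba' ignored (set empty)
after full input: {}  (accept=9 not in)

Answer: REJECT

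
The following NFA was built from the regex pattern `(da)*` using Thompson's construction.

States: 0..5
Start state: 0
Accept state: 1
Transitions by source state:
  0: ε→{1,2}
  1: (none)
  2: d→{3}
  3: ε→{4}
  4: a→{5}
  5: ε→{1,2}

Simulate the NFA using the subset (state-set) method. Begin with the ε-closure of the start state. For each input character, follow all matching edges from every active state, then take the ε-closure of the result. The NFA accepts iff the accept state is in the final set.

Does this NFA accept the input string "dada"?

initial (ε-close {0}): {0,1,2}
'd' @ 1: {3,4}
'a' @ 2: {1,2,5}  ✓accept
'd' @ 3: {3,4}
'a' @ 4: {1,2,5}  ✓accept
end set {1,2,5} — state 1 in

Answer: ACCEPT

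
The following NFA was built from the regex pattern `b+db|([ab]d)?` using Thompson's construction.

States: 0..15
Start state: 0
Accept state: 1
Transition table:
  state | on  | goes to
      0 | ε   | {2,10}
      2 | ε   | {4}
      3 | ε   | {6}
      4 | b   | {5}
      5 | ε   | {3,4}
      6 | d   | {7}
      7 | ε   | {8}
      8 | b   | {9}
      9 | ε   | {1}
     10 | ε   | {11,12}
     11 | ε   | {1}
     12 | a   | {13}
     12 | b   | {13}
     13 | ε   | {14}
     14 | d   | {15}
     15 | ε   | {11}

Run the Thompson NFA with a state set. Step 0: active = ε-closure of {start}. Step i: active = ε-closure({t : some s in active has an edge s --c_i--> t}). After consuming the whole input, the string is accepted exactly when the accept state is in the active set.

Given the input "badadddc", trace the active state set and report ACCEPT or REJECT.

initial (ε-close {0}): {0,1,2,4,10,11,12}
'b' @ 1: {3,4,5,6,13,14}
'a' @ 2: {}  — state set empty
rest 'dadddc' ignored (set empty)
after full input: {}  (accept=1 not in)

Answer: REJECT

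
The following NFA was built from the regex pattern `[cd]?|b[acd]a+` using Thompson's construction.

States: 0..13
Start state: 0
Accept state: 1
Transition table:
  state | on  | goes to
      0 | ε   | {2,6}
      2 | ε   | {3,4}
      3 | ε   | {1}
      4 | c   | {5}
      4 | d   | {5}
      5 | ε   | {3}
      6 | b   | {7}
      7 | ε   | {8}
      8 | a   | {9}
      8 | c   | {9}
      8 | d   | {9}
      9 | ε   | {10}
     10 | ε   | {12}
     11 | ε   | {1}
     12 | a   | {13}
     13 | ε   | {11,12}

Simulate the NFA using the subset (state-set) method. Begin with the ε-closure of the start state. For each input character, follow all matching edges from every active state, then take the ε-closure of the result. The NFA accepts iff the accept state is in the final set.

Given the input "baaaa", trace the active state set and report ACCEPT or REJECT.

Answer: ACCEPT

Derivation:
start: ε-closure({0}) = {0,1,2,3,4,6}
'b' @ 1: {7,8}
'a' @ 2: {9,10,12}
'a' @ 3: {1,11,12,13}  (accept∈set)
'a' @ 4: {1,11,12,13}  (accept∈set)
'a' @ 5: {1,11,12,13}  (accept∈set)
after full input: {1,11,12,13}  (accept=1 in)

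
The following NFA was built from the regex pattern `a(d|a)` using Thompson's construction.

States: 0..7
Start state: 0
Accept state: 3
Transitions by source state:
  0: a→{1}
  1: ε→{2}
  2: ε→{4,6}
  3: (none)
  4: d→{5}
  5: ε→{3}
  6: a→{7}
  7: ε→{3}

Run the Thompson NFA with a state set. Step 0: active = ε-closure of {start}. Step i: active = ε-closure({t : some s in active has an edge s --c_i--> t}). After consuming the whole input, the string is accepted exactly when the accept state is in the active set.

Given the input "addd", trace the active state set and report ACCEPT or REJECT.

initial (ε-close {0}): {0}
'a' @ 1: {1,2,4,6}
'd' @ 2: {3,5}  ✓accept
'd' @ 3: {}  — no active states
rest 'd' ignored (set empty)
final: {}; accept 3 not in set

Answer: REJECT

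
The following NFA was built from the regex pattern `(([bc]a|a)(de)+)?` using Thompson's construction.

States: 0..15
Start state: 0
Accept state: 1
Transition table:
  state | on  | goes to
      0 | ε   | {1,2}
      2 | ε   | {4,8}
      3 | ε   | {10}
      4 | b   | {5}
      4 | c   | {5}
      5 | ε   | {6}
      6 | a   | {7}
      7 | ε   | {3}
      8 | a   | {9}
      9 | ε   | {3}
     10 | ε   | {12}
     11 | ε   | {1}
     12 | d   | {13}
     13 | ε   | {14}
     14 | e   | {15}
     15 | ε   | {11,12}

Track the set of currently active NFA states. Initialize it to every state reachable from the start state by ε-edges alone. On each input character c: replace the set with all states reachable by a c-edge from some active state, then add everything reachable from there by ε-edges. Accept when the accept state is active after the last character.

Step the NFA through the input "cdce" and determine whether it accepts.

S₀ = ε-closure({0}) = {0,1,2,4,8}
'c' @ 1: {5,6}
'd' @ 2: {}  — no active states
rest 'ce' ignored (set empty)
end set {} — state 1 not in

Answer: REJECT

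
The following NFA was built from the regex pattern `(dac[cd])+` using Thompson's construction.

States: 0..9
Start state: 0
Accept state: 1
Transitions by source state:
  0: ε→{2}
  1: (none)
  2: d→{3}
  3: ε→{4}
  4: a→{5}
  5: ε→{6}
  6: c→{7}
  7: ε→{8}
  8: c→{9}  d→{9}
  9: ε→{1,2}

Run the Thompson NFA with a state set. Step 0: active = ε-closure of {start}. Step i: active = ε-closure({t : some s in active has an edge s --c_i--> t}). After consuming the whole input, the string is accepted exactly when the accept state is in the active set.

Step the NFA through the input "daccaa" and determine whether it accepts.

Answer: REJECT

Steps:
initial (ε-close {0}): {0,2}
'd' @ 1: {3,4}
'a' @ 2: {5,6}
'c' @ 3: {7,8}
'c' @ 4: {1,2,9}  ✓accept
'a' @ 5: {}  — dead — no transitions
rest 'a' ignored (set empty)
end set {} — state 1 not in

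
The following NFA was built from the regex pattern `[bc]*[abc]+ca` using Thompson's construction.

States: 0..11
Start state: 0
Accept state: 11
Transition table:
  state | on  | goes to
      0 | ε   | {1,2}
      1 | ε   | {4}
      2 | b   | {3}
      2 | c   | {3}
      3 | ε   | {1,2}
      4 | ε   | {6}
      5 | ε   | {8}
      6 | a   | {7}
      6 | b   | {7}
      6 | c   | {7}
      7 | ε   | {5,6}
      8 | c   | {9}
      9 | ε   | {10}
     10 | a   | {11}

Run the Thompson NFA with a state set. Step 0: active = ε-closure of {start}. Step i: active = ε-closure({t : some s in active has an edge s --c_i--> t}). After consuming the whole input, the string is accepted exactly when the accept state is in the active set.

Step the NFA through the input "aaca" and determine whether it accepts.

Answer: ACCEPT

Steps:
S₀ = ε-closure({0}) = {0,1,2,4,6}
'a' @ 1: {5,6,7,8}
'a' @ 2: {5,6,7,8}
'c' @ 3: {5,6,7,8,9,10}
'a' @ 4: {5,6,7,8,11}  [accepting]
after full input: {5,6,7,8,11}  (accept=11 in)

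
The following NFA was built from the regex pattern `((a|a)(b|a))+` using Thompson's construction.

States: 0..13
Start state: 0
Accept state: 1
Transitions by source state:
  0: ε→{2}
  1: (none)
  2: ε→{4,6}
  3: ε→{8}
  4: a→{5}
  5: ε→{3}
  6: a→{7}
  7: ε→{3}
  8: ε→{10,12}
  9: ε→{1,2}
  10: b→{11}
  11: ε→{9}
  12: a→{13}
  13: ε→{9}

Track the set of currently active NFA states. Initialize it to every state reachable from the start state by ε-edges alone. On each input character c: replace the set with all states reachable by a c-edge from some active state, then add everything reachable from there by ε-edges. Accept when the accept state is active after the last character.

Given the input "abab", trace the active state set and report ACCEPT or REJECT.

S₀ = ε-closure({0}) = {0,2,4,6}
'a' @ 1: {3,5,7,8,10,12}
'b' @ 2: {1,2,4,6,9,11}  [accepting]
'a' @ 3: {3,5,7,8,10,12}
'b' @ 4: {1,2,4,6,9,11}  [accepting]
end set {1,2,4,6,9,11} — state 1 in

Answer: ACCEPT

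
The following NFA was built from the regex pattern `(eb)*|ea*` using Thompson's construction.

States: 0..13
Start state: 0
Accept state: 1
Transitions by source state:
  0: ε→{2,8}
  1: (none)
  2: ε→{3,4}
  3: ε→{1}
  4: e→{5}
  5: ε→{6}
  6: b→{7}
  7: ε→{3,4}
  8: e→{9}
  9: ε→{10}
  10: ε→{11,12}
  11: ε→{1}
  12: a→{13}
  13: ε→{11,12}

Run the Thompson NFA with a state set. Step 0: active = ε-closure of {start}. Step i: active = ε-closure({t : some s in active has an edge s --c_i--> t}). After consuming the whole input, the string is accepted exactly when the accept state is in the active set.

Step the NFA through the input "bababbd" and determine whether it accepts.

S₀ = ε-closure({0}) = {0,1,2,3,4,8}
'b' @ 1: {}  — state set empty
rest 'ababbd' ignored (set empty)
end set {} — state 1 not in

Answer: REJECT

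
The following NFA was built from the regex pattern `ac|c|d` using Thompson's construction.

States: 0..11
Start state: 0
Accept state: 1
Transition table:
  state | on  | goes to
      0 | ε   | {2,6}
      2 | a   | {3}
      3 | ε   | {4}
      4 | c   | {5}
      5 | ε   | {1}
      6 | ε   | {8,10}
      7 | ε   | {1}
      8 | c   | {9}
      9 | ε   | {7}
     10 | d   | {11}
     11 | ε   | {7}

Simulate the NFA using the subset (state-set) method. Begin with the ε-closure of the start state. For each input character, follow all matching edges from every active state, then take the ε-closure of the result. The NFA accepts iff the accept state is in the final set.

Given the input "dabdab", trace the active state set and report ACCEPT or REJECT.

start: ε-closure({0}) = {0,2,6,8,10}
'd' @ 1: {1,7,11}  (accept∈set)
'a' @ 2: {}  — no active states
rest 'bdab' ignored (set empty)
final: {}; accept 1 not in set

Answer: REJECT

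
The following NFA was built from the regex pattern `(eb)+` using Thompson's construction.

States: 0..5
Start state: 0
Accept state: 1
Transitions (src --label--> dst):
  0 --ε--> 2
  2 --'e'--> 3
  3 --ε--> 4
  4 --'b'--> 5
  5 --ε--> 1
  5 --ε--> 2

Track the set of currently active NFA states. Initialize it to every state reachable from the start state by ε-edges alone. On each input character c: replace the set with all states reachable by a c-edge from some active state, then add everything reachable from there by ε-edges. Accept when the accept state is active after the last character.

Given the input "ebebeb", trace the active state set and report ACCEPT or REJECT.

S₀ = ε-closure({0}) = {0,2}
'e' @ 1: {3,4}
'b' @ 2: {1,2,5}  (accept∈set)
'e' @ 3: {3,4}
'b' @ 4: {1,2,5}  (accept∈set)
'e' @ 5: {3,4}
'b' @ 6: {1,2,5}  (accept∈set)
final: {1,2,5}; accept 1 in set

Answer: ACCEPT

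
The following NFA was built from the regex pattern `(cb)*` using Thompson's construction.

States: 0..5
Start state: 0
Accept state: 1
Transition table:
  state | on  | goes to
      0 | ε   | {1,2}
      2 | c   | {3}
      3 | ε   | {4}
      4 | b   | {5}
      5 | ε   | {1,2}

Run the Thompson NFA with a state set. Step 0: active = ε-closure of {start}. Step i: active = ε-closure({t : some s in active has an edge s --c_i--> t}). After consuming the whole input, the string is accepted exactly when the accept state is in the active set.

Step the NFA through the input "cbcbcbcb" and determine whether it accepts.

S₀ = ε-closure({0}) = {0,1,2}
'c' @ 1: {3,4}
'b' @ 2: {1,2,5}  (accept∈set)
'c' @ 3: {3,4}
'b' @ 4: {1,2,5}  (accept∈set)
'c' @ 5: {3,4}
'b' @ 6: {1,2,5}  (accept∈set)
'c' @ 7: {3,4}
'b' @ 8: {1,2,5}  (accept∈set)
after full input: {1,2,5}  (accept=1 in)

Answer: ACCEPT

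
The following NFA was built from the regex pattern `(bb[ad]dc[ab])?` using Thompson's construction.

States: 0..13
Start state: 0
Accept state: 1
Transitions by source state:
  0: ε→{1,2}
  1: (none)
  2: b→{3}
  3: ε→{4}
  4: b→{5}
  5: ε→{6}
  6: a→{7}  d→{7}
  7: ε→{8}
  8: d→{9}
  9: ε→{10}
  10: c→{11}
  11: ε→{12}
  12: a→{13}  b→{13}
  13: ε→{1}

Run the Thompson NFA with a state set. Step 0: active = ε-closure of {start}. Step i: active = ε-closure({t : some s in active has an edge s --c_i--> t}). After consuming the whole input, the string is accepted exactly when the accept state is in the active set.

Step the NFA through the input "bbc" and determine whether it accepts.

Answer: REJECT

Steps:
initial (ε-close {0}): {0,1,2}
'b' @ 1: {3,4}
'b' @ 2: {5,6}
'c' @ 3: {}  — no active states
final: {}; accept 1 not in set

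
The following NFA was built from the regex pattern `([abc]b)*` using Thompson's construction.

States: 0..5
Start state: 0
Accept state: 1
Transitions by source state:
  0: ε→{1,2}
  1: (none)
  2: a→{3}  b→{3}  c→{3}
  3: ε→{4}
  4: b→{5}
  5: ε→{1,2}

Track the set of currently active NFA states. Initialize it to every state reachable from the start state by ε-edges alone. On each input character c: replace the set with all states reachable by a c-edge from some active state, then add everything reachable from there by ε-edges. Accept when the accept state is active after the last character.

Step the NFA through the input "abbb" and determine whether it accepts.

Answer: ACCEPT

Steps:
start: ε-closure({0}) = {0,1,2}
'a' @ 1: {3,4}
'b' @ 2: {1,2,5}  (accept∈set)
'b' @ 3: {3,4}
'b' @ 4: {1,2,5}  (accept∈set)
final: {1,2,5}; accept 1 in set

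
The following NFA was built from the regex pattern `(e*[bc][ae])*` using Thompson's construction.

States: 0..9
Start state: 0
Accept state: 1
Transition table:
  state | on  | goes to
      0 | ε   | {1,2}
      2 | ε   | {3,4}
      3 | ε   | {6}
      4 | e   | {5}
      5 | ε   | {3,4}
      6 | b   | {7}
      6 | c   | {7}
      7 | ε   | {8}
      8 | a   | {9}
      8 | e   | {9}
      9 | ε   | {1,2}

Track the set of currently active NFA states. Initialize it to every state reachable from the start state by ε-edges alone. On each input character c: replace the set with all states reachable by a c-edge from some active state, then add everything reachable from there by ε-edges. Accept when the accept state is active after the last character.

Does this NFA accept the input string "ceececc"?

Answer: REJECT

Trace:
start: ε-closure({0}) = {0,1,2,3,4,6}
'c' @ 1: {7,8}
'e' @ 2: {1,2,3,4,6,9}  [accepting]
'e' @ 3: {3,4,5,6}
'c' @ 4: {7,8}
'e' @ 5: {1,2,3,4,6,9}  [accepting]
'c' @ 6: {7,8}
'c' @ 7: {}  — state set empty
after full input: {}  (accept=1 not in)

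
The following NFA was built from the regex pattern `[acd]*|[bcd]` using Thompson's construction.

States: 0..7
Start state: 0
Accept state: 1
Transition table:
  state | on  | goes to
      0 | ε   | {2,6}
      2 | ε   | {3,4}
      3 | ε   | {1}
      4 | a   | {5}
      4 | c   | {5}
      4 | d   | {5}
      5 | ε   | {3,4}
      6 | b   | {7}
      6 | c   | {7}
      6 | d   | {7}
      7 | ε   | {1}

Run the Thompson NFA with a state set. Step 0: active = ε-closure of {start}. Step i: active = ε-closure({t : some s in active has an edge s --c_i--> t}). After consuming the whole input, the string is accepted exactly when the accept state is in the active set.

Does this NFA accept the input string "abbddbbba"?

Answer: REJECT

Steps:
initial (ε-close {0}): {0,1,2,3,4,6}
'a' @ 1: {1,3,4,5}  [accepting]
'b' @ 2: {}  — state set empty
rest 'bddbbba' ignored (set empty)
final: {}; accept 1 not in set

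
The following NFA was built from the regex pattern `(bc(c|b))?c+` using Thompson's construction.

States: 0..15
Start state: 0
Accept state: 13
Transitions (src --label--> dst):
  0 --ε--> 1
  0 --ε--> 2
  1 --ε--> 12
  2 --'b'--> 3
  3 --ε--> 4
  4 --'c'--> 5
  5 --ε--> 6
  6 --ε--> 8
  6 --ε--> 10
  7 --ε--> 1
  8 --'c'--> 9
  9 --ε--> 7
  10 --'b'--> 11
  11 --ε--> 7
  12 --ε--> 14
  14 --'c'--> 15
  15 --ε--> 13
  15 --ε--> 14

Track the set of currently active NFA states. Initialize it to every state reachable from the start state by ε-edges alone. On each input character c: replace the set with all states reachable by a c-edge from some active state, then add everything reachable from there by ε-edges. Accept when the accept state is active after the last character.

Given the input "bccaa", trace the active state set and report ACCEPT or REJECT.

Answer: REJECT

Trace:
start: ε-closure({0}) = {0,1,2,12,14}
'b' @ 1: {3,4}
'c' @ 2: {5,6,8,10}
'c' @ 3: {1,7,9,12,14}
'a' @ 4: {}  — dead — no transitions
rest 'a' ignored (set empty)
final: {}; accept 13 not in set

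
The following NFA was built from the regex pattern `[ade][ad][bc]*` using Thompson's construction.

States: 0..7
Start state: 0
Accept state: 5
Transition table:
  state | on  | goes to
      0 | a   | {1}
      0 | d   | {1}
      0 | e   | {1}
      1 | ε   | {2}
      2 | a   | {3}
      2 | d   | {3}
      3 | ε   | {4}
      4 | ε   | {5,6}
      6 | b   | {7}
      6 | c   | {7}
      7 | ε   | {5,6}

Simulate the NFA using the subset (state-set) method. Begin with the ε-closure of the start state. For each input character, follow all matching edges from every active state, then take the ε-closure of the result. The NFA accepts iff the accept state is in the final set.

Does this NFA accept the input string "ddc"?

Answer: ACCEPT

Trace:
S₀ = ε-closure({0}) = {0}
'd' @ 1: {1,2}
'd' @ 2: {3,4,5,6}  (accept∈set)
'c' @ 3: {5,6,7}  (accept∈set)
end set {5,6,7} — state 5 in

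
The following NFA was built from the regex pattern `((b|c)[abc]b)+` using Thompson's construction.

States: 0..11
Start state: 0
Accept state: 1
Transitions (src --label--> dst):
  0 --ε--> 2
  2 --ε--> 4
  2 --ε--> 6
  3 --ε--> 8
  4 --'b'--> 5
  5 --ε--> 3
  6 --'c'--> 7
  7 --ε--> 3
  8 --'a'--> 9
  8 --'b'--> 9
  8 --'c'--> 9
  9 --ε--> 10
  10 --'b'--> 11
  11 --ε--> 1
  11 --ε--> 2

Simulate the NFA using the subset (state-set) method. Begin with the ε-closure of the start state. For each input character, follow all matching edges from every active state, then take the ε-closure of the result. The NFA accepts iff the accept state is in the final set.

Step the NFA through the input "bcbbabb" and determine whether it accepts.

initial (ε-close {0}): {0,2,4,6}
'b' @ 1: {3,5,8}
'c' @ 2: {9,10}
'b' @ 3: {1,2,4,6,11}  [accepting]
'b' @ 4: {3,5,8}
'a' @ 5: {9,10}
'b' @ 6: {1,2,4,6,11}  [accepting]
'b' @ 7: {3,5,8}
final: {3,5,8}; accept 1 not in set

Answer: REJECT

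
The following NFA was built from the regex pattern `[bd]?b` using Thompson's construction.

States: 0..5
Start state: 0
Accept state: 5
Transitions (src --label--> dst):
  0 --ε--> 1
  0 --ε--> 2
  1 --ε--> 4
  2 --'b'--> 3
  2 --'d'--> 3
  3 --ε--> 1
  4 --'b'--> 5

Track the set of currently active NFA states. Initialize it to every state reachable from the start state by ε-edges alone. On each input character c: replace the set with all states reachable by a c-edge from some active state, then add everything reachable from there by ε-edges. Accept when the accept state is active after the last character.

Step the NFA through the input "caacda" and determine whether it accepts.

S₀ = ε-closure({0}) = {0,1,2,4}
'c' @ 1: {}  — state set empty
rest 'aacda' ignored (set empty)
after full input: {}  (accept=5 not in)

Answer: REJECT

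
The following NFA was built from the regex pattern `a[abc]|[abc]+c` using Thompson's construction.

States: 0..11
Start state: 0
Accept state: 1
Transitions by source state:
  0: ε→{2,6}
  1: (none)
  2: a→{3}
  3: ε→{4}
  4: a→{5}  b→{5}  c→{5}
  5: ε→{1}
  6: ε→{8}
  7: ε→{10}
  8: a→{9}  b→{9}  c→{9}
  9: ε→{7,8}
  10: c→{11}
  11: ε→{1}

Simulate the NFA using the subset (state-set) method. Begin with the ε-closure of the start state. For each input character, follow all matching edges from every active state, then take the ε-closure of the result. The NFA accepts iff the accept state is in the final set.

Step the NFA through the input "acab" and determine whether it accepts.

Answer: REJECT

Derivation:
start: ε-closure({0}) = {0,2,6,8}
'a' @ 1: {3,4,7,8,9,10}
'c' @ 2: {1,5,7,8,9,10,11}  [accepting]
'a' @ 3: {7,8,9,10}
'b' @ 4: {7,8,9,10}
end set {7,8,9,10} — state 1 not in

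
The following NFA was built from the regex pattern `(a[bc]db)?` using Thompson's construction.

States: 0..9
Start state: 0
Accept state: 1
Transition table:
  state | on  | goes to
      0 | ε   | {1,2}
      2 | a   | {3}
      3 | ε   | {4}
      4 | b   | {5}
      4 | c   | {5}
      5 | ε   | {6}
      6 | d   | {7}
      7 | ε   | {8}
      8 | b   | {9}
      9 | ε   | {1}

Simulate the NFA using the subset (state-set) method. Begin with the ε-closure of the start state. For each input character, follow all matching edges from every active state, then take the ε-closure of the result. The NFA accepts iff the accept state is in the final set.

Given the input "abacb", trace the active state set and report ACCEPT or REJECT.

S₀ = ε-closure({0}) = {0,1,2}
'a' @ 1: {3,4}
'b' @ 2: {5,6}
'a' @ 3: {}  — state set empty
rest 'cb' ignored (set empty)
after full input: {}  (accept=1 not in)

Answer: REJECT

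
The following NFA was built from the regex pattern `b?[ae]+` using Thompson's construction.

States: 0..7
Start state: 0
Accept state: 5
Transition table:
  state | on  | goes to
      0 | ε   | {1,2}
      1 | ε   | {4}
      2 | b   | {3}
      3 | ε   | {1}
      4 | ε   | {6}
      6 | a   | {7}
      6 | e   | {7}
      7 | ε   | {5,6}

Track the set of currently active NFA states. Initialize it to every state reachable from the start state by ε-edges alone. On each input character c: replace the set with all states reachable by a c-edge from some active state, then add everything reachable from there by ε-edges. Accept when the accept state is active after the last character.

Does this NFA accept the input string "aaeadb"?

S₀ = ε-closure({0}) = {0,1,2,4,6}
'a' @ 1: {5,6,7}  ✓accept
'a' @ 2: {5,6,7}  ✓accept
'e' @ 3: {5,6,7}  ✓accept
'a' @ 4: {5,6,7}  ✓accept
'd' @ 5: {}  — no active states
rest 'b' ignored (set empty)
end set {} — state 5 not in

Answer: REJECT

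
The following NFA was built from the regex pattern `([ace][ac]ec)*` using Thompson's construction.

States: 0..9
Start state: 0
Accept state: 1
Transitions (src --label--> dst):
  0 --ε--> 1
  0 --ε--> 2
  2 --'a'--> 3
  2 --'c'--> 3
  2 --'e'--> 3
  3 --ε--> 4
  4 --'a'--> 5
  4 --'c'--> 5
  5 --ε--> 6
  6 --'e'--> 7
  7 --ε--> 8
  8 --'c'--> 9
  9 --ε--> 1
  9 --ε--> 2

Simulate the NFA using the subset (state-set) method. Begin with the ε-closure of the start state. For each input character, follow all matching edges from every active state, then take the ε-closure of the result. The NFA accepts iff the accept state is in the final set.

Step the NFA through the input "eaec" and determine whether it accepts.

Answer: ACCEPT

Steps:
S₀ = ε-closure({0}) = {0,1,2}
'e' @ 1: {3,4}
'a' @ 2: {5,6}
'e' @ 3: {7,8}
'c' @ 4: {1,2,9}  ✓accept
end set {1,2,9} — state 1 in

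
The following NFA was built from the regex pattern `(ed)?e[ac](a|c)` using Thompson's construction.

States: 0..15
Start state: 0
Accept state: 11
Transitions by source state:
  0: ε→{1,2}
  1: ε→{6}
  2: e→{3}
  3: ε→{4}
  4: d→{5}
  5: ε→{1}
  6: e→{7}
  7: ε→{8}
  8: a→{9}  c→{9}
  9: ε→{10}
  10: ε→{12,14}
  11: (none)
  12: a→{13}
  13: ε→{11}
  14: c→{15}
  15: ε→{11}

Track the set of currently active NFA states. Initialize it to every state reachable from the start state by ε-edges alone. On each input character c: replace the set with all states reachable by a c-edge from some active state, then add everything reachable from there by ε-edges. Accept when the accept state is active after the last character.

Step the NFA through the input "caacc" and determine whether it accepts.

Answer: REJECT

Trace:
initial (ε-close {0}): {0,1,2,6}
'c' @ 1: {}  — state set empty
rest 'aacc' ignored (set empty)
final: {}; accept 11 not in set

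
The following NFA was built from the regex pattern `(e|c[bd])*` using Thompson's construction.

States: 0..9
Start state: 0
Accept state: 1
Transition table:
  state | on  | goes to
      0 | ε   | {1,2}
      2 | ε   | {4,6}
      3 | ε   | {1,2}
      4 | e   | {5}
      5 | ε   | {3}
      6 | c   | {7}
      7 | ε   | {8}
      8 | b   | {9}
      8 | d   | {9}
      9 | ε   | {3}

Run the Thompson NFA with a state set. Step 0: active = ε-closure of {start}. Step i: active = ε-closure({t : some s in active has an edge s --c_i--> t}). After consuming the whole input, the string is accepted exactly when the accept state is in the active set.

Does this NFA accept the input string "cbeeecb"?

start: ε-closure({0}) = {0,1,2,4,6}
'c' @ 1: {7,8}
'b' @ 2: {1,2,3,4,6,9}  [accepting]
'e' @ 3: {1,2,3,4,5,6}  [accepting]
'e' @ 4: {1,2,3,4,5,6}  [accepting]
'e' @ 5: {1,2,3,4,5,6}  [accepting]
'c' @ 6: {7,8}
'b' @ 7: {1,2,3,4,6,9}  [accepting]
end set {1,2,3,4,6,9} — state 1 in

Answer: ACCEPT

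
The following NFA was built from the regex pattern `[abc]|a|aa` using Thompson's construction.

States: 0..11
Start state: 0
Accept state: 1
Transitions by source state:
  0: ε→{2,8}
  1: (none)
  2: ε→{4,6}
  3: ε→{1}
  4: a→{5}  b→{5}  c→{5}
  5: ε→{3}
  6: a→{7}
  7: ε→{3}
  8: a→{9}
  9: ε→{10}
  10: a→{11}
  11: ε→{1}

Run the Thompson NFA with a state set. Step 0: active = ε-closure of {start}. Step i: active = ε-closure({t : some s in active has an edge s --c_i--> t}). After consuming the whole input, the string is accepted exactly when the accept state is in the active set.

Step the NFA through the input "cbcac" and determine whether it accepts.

initial (ε-close {0}): {0,2,4,6,8}
'c' @ 1: {1,3,5}  (accept∈set)
'b' @ 2: {}  — no active states
rest 'cac' ignored (set empty)
after full input: {}  (accept=1 not in)

Answer: REJECT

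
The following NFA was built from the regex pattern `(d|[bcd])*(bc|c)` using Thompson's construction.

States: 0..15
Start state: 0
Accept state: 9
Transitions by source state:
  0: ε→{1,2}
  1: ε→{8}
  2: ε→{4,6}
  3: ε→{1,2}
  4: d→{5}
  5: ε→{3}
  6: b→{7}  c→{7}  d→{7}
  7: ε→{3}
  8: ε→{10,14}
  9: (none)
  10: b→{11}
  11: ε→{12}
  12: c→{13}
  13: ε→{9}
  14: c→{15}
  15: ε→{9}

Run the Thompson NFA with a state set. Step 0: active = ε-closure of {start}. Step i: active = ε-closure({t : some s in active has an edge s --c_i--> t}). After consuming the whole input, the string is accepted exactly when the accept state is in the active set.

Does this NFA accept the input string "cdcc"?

Answer: ACCEPT

Derivation:
S₀ = ε-closure({0}) = {0,1,2,4,6,8,10,14}
'c' @ 1: {1,2,3,4,6,7,8,9,10,14,15}  [accepting]
'd' @ 2: {1,2,3,4,5,6,7,8,10,14}
'c' @ 3: {1,2,3,4,6,7,8,9,10,14,15}  [accepting]
'c' @ 4: {1,2,3,4,6,7,8,9,10,14,15}  [accepting]
end set {1,2,3,4,6,7,8,9,10,14,15} — state 9 in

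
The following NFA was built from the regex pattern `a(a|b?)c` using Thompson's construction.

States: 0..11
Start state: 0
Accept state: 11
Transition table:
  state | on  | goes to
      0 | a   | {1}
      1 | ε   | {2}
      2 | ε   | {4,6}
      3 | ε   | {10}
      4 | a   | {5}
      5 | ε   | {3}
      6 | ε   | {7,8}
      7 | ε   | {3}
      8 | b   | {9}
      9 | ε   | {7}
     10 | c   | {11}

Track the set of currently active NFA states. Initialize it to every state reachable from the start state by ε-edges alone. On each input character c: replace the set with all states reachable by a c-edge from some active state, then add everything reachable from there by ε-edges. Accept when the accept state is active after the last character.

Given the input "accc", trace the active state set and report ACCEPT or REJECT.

Answer: REJECT

Derivation:
initial (ε-close {0}): {0}
'a' @ 1: {1,2,3,4,6,7,8,10}
'c' @ 2: {11}  ✓accept
'c' @ 3: {}  — dead — no transitions
rest 'c' ignored (set empty)
end set {} — state 11 not in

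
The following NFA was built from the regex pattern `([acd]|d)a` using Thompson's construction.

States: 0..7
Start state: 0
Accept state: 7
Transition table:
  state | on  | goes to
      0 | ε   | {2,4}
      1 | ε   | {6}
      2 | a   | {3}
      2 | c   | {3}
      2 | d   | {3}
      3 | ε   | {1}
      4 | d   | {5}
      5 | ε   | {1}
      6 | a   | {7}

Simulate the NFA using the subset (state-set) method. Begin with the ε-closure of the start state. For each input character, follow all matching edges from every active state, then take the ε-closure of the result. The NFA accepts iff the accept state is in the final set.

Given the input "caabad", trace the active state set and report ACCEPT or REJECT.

start: ε-closure({0}) = {0,2,4}
'c' @ 1: {1,3,6}
'a' @ 2: {7}  ✓accept
'a' @ 3: {}  — dead — no transitions
rest 'bad' ignored (set empty)
after full input: {}  (accept=7 not in)

Answer: REJECT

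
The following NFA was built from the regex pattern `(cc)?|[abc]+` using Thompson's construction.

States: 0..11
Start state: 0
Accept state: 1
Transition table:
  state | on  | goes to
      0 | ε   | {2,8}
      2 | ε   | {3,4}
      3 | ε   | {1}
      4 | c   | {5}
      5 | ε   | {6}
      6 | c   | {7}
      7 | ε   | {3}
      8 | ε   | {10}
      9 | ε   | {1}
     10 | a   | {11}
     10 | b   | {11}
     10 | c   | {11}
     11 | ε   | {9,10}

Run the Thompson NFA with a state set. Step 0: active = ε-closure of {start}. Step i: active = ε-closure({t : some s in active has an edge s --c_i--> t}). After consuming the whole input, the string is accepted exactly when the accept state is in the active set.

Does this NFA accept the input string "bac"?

Answer: ACCEPT

Derivation:
start: ε-closure({0}) = {0,1,2,3,4,8,10}
'b' @ 1: {1,9,10,11}  (accept∈set)
'a' @ 2: {1,9,10,11}  (accept∈set)
'c' @ 3: {1,9,10,11}  (accept∈set)
final: {1,9,10,11}; accept 1 in set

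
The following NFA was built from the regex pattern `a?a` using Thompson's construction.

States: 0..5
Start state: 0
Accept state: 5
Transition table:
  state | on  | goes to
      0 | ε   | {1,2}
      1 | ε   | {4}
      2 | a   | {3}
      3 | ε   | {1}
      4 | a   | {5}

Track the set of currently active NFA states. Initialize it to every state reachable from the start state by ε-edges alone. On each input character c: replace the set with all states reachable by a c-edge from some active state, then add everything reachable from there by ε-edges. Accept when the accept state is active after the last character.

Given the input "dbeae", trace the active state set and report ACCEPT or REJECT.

initial (ε-close {0}): {0,1,2,4}
'd' @ 1: {}  — state set empty
rest 'beae' ignored (set empty)
after full input: {}  (accept=5 not in)

Answer: REJECT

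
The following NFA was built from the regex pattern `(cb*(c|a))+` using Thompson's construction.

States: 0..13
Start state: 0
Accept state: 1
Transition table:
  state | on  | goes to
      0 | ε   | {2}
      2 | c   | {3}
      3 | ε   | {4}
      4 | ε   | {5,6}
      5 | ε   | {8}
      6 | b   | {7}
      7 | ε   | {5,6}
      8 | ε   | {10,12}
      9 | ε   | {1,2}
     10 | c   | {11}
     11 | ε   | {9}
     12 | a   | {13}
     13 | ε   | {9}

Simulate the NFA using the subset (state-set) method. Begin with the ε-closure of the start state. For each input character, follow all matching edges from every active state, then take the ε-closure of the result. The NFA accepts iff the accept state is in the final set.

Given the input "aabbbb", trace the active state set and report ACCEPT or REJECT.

Answer: REJECT

Trace:
S₀ = ε-closure({0}) = {0,2}
'a' @ 1: {}  — state set empty
rest 'abbbb' ignored (set empty)
end set {} — state 1 not in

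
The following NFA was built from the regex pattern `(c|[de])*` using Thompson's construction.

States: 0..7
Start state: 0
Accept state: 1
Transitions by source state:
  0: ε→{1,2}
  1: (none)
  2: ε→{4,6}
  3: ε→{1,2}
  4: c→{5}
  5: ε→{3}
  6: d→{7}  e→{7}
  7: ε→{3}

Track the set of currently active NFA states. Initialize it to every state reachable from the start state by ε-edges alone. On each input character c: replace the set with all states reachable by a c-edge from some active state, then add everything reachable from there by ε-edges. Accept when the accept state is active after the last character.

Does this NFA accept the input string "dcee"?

initial (ε-close {0}): {0,1,2,4,6}
'd' @ 1: {1,2,3,4,6,7}  [accepting]
'c' @ 2: {1,2,3,4,5,6}  [accepting]
'e' @ 3: {1,2,3,4,6,7}  [accepting]
'e' @ 4: {1,2,3,4,6,7}  [accepting]
after full input: {1,2,3,4,6,7}  (accept=1 in)

Answer: ACCEPT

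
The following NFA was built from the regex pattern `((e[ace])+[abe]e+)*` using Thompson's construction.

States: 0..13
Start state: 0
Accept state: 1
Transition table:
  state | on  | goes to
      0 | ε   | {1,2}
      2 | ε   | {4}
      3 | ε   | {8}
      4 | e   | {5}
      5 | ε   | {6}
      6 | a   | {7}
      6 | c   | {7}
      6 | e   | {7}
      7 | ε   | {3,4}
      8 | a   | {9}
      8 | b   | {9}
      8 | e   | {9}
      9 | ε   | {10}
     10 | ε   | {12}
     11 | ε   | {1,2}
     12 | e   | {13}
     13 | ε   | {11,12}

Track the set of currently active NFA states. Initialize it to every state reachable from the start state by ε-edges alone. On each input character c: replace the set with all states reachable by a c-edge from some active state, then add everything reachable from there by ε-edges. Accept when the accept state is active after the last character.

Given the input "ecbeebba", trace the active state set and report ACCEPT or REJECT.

start: ε-closure({0}) = {0,1,2,4}
'e' @ 1: {5,6}
'c' @ 2: {3,4,7,8}
'b' @ 3: {9,10,12}
'e' @ 4: {1,2,4,11,12,13}  (accept∈set)
'e' @ 5: {1,2,4,5,6,11,12,13}  (accept∈set)
'b' @ 6: {}  — state set empty
rest 'ba' ignored (set empty)
final: {}; accept 1 not in set

Answer: REJECT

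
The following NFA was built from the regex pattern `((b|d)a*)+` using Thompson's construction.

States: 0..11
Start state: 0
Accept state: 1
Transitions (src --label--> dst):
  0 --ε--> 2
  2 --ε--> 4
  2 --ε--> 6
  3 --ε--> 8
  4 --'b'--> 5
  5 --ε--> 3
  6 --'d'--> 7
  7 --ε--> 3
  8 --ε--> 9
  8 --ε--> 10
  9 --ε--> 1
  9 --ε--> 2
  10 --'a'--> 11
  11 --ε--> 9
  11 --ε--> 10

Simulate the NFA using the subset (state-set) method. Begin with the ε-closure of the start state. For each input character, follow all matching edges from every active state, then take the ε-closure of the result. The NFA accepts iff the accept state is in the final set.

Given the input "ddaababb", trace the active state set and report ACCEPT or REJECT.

S₀ = ε-closure({0}) = {0,2,4,6}
'd' @ 1: {1,2,3,4,6,7,8,9,10}  [accepting]
'd' @ 2: {1,2,3,4,6,7,8,9,10}  [accepting]
'a' @ 3: {1,2,4,6,9,10,11}  [accepting]
'a' @ 4: {1,2,4,6,9,10,11}  [accepting]
'b' @ 5: {1,2,3,4,5,6,8,9,10}  [accepting]
'a' @ 6: {1,2,4,6,9,10,11}  [accepting]
'b' @ 7: {1,2,3,4,5,6,8,9,10}  [accepting]
'b' @ 8: {1,2,3,4,5,6,8,9,10}  [accepting]
end set {1,2,3,4,5,6,8,9,10} — state 1 in

Answer: ACCEPT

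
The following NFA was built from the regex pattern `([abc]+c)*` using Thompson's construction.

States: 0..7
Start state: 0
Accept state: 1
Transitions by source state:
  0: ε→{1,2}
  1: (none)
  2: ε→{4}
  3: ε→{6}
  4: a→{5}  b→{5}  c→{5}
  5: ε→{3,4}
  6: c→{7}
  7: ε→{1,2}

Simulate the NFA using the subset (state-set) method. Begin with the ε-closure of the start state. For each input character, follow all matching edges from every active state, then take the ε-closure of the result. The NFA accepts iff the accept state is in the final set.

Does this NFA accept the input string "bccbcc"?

S₀ = ε-closure({0}) = {0,1,2,4}
'b' @ 1: {3,4,5,6}
'c' @ 2: {1,2,3,4,5,6,7}  ✓accept
'c' @ 3: {1,2,3,4,5,6,7}  ✓accept
'b' @ 4: {3,4,5,6}
'c' @ 5: {1,2,3,4,5,6,7}  ✓accept
'c' @ 6: {1,2,3,4,5,6,7}  ✓accept
end set {1,2,3,4,5,6,7} — state 1 in

Answer: ACCEPT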